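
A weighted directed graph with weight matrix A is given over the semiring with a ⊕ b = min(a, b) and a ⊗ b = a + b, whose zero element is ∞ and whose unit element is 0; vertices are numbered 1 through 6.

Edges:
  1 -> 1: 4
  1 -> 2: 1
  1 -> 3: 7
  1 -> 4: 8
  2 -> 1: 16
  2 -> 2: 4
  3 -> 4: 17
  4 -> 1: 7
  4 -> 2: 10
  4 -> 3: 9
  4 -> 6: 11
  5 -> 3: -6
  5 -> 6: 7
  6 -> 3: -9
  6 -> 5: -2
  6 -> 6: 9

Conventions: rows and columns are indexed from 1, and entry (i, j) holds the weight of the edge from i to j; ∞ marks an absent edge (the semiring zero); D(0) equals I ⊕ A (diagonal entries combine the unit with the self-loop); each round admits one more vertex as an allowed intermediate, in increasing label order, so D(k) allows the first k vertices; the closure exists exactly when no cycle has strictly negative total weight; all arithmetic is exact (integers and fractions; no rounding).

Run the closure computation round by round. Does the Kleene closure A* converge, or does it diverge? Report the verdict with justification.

D(0):
  [0, 1, 7, 8, ∞, ∞]
  [16, 0, ∞, ∞, ∞, ∞]
  [∞, ∞, 0, 17, ∞, ∞]
  [7, 10, 9, 0, ∞, 11]
  [∞, ∞, -6, ∞, 0, 7]
  [∞, ∞, -9, ∞, -2, 0]
D(1):
  [0, 1, 7, 8, ∞, ∞]
  [16, 0, 23, 24, ∞, ∞]
  [∞, ∞, 0, 17, ∞, ∞]
  [7, 8, 9, 0, ∞, 11]
  [∞, ∞, -6, ∞, 0, 7]
  [∞, ∞, -9, ∞, -2, 0]
D(2):
  [0, 1, 7, 8, ∞, ∞]
  [16, 0, 23, 24, ∞, ∞]
  [∞, ∞, 0, 17, ∞, ∞]
  [7, 8, 9, 0, ∞, 11]
  [∞, ∞, -6, ∞, 0, 7]
  [∞, ∞, -9, ∞, -2, 0]
D(3):
  [0, 1, 7, 8, ∞, ∞]
  [16, 0, 23, 24, ∞, ∞]
  [∞, ∞, 0, 17, ∞, ∞]
  [7, 8, 9, 0, ∞, 11]
  [∞, ∞, -6, 11, 0, 7]
  [∞, ∞, -9, 8, -2, 0]
D(4):
  [0, 1, 7, 8, ∞, 19]
  [16, 0, 23, 24, ∞, 35]
  [24, 25, 0, 17, ∞, 28]
  [7, 8, 9, 0, ∞, 11]
  [18, 19, -6, 11, 0, 7]
  [15, 16, -9, 8, -2, 0]
D(5):
  [0, 1, 7, 8, ∞, 19]
  [16, 0, 23, 24, ∞, 35]
  [24, 25, 0, 17, ∞, 28]
  [7, 8, 9, 0, ∞, 11]
  [18, 19, -6, 11, 0, 7]
  [15, 16, -9, 8, -2, 0]
D(6):
  [0, 1, 7, 8, 17, 19]
  [16, 0, 23, 24, 33, 35]
  [24, 25, 0, 17, 26, 28]
  [7, 8, 2, 0, 9, 11]
  [18, 19, -6, 11, 0, 7]
  [15, 16, -9, 8, -2, 0]
Key observation: every diagonal entry stays at the unit through all rounds, so no improving cycle exists.
Answer: CONVERGES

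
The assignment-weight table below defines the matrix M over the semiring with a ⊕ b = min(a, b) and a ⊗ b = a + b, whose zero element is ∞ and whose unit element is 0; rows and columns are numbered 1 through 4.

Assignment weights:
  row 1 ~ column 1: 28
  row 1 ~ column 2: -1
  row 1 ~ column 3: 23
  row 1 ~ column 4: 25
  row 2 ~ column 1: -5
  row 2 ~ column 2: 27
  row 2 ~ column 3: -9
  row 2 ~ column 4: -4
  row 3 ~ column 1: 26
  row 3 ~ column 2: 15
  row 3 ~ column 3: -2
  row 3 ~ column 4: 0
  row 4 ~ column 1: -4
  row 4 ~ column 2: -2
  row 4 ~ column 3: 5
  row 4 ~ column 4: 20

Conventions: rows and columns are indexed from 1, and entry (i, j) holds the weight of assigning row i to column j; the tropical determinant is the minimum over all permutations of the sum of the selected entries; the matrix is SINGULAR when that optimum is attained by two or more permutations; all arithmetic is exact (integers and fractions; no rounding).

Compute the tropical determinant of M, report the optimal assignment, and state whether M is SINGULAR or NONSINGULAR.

σ = (1, 2, 3, 4): 28 + 27 + (-2) + 20 = 73
σ = (1, 2, 4, 3): 28 + 27 + 0 + 5 = 60
σ = (1, 3, 2, 4): 28 + (-9) + 15 + 20 = 54
σ = (1, 3, 4, 2): 28 + (-9) + 0 + (-2) = 17
σ = (1, 4, 2, 3): 28 + (-4) + 15 + 5 = 44
σ = (1, 4, 3, 2): 28 + (-4) + (-2) + (-2) = 20
σ = (2, 1, 3, 4): (-1) + (-5) + (-2) + 20 = 12
σ = (2, 1, 4, 3): (-1) + (-5) + 0 + 5 = -1
σ = (2, 3, 1, 4): (-1) + (-9) + 26 + 20 = 36
σ = (2, 3, 4, 1): (-1) + (-9) + 0 + (-4) = -14
σ = (2, 4, 1, 3): (-1) + (-4) + 26 + 5 = 26
σ = (2, 4, 3, 1): (-1) + (-4) + (-2) + (-4) = -11
σ = (3, 1, 2, 4): 23 + (-5) + 15 + 20 = 53
σ = (3, 1, 4, 2): 23 + (-5) + 0 + (-2) = 16
σ = (3, 2, 1, 4): 23 + 27 + 26 + 20 = 96
σ = (3, 2, 4, 1): 23 + 27 + 0 + (-4) = 46
σ = (3, 4, 1, 2): 23 + (-4) + 26 + (-2) = 43
σ = (3, 4, 2, 1): 23 + (-4) + 15 + (-4) = 30
σ = (4, 1, 2, 3): 25 + (-5) + 15 + 5 = 40
σ = (4, 1, 3, 2): 25 + (-5) + (-2) + (-2) = 16
σ = (4, 2, 1, 3): 25 + 27 + 26 + 5 = 83
σ = (4, 2, 3, 1): 25 + 27 + (-2) + (-4) = 46
σ = (4, 3, 1, 2): 25 + (-9) + 26 + (-2) = 40
σ = (4, 3, 2, 1): 25 + (-9) + 15 + (-4) = 27
Optimal value attained by: σ = (2, 3, 4, 1).
Answer: det⊕(M) = -14; verdict: NONSINGULAR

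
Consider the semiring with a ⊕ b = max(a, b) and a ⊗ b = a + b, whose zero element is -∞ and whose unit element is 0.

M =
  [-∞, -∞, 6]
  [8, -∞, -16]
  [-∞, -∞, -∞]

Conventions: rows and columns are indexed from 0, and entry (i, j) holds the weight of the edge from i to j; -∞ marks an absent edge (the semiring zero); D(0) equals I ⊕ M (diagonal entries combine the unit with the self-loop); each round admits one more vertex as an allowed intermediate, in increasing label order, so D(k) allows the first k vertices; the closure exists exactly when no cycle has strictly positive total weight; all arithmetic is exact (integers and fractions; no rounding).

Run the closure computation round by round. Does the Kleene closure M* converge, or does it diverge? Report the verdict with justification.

D(0):
  [0, -∞, 6]
  [8, 0, -16]
  [-∞, -∞, 0]
D(1):
  [0, -∞, 6]
  [8, 0, 14]
  [-∞, -∞, 0]
D(2):
  [0, -∞, 6]
  [8, 0, 14]
  [-∞, -∞, 0]
D(3):
  [0, -∞, 6]
  [8, 0, 14]
  [-∞, -∞, 0]
Key observation: every diagonal entry stays at the unit through all rounds, so no improving cycle exists.
Answer: CONVERGES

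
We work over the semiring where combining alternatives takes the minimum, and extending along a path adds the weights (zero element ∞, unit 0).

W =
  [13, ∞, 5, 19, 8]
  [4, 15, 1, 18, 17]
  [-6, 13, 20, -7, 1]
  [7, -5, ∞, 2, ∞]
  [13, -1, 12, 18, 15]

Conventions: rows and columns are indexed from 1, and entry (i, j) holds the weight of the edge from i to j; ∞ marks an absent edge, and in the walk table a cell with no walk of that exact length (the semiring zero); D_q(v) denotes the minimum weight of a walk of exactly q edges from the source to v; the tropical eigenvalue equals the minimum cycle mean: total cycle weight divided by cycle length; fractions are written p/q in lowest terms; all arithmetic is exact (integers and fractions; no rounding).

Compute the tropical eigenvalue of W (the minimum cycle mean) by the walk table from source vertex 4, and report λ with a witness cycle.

q=0: [∞, ∞, ∞, 0, ∞]
q=1: [7, -5, ∞, 2, ∞]
q=2: [-1, -3, -4, 4, 12]
q=3: [-10, -1, -2, -11, -3]
q=4: [-8, -16, -5, -9, -2]
q=5: [-12, -14, -15, -12, -4]
Optimal cycle mean attained by: cycle 2->3->4->2, total 1 + (-7) + (-5), length 3.
Answer: λ = -11/3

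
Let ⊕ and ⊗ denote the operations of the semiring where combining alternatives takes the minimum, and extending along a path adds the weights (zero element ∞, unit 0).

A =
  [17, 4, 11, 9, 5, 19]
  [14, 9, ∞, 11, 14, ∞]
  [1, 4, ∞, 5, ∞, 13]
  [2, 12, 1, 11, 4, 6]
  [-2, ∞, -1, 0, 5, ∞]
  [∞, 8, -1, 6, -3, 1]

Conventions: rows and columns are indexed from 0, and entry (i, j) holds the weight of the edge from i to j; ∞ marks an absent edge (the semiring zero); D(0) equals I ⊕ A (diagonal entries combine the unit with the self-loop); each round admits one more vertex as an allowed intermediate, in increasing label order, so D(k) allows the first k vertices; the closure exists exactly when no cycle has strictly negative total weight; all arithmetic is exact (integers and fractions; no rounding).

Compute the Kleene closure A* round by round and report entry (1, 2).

D(0):
  [0, 4, 11, 9, 5, 19]
  [14, 0, ∞, 11, 14, ∞]
  [1, 4, 0, 5, ∞, 13]
  [2, 12, 1, 0, 4, 6]
  [-2, ∞, -1, 0, 0, ∞]
  [∞, 8, -1, 6, -3, 0]
D(1):
  [0, 4, 11, 9, 5, 19]
  [14, 0, 25, 11, 14, 33]
  [1, 4, 0, 5, 6, 13]
  [2, 6, 1, 0, 4, 6]
  [-2, 2, -1, 0, 0, 17]
  [∞, 8, -1, 6, -3, 0]
D(2):
  [0, 4, 11, 9, 5, 19]
  [14, 0, 25, 11, 14, 33]
  [1, 4, 0, 5, 6, 13]
  [2, 6, 1, 0, 4, 6]
  [-2, 2, -1, 0, 0, 17]
  [22, 8, -1, 6, -3, 0]
D(3):
  [0, 4, 11, 9, 5, 19]
  [14, 0, 25, 11, 14, 33]
  [1, 4, 0, 5, 6, 13]
  [2, 5, 1, 0, 4, 6]
  [-2, 2, -1, 0, 0, 12]
  [0, 3, -1, 4, -3, 0]
D(4):
  [0, 4, 10, 9, 5, 15]
  [13, 0, 12, 11, 14, 17]
  [1, 4, 0, 5, 6, 11]
  [2, 5, 1, 0, 4, 6]
  [-2, 2, -1, 0, 0, 6]
  [0, 3, -1, 4, -3, 0]
D(5):
  [0, 4, 4, 5, 5, 11]
  [12, 0, 12, 11, 14, 17]
  [1, 4, 0, 5, 6, 11]
  [2, 5, 1, 0, 4, 6]
  [-2, 2, -1, 0, 0, 6]
  [-5, -1, -4, -3, -3, 0]
D(6):
  [0, 4, 4, 5, 5, 11]
  [12, 0, 12, 11, 14, 17]
  [1, 4, 0, 5, 6, 11]
  [1, 5, 1, 0, 3, 6]
  [-2, 2, -1, 0, 0, 6]
  [-5, -1, -4, -3, -3, 0]
Answer: A*[1][2] = 12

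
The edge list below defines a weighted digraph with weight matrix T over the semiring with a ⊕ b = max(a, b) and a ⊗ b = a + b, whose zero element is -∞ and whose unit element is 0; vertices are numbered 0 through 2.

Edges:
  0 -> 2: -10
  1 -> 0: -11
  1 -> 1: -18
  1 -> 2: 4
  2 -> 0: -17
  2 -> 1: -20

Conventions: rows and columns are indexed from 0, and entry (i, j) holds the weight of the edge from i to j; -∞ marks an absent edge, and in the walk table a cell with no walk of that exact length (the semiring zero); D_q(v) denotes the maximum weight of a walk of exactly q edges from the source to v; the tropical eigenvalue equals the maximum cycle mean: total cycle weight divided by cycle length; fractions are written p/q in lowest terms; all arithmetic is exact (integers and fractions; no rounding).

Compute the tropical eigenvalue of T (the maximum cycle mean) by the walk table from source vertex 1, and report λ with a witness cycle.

q=0: [-∞, 0, -∞]
q=1: [-11, -18, 4]
q=2: [-13, -16, -14]
q=3: [-27, -34, -12]
Optimal cycle mean attained by: cycle 1->2->1, total 4 + (-20), length 2.
Answer: λ = -8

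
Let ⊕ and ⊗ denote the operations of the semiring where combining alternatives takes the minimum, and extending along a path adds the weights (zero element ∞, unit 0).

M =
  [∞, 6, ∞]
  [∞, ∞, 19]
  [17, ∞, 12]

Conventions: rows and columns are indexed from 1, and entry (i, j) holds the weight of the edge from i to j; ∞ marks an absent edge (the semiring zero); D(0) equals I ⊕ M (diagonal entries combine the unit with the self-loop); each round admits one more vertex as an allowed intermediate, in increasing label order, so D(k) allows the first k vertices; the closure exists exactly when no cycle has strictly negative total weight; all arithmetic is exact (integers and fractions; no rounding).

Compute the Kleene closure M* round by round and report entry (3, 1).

D(0):
  [0, 6, ∞]
  [∞, 0, 19]
  [17, ∞, 0]
D(1):
  [0, 6, ∞]
  [∞, 0, 19]
  [17, 23, 0]
D(2):
  [0, 6, 25]
  [∞, 0, 19]
  [17, 23, 0]
D(3):
  [0, 6, 25]
  [36, 0, 19]
  [17, 23, 0]
Answer: M*[3][1] = 17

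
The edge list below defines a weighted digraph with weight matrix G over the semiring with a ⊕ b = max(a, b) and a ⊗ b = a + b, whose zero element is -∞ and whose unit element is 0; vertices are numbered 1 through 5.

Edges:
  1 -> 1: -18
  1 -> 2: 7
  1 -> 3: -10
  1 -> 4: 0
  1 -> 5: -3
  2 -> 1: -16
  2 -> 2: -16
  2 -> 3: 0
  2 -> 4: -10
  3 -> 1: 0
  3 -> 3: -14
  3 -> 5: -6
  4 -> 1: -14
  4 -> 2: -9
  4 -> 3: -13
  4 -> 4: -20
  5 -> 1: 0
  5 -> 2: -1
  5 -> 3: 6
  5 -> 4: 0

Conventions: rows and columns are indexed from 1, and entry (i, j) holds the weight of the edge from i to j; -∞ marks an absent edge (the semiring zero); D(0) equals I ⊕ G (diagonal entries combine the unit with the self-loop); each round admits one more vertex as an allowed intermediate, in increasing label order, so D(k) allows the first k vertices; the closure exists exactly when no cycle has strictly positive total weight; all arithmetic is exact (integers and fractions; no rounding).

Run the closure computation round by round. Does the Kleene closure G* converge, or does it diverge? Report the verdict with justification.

D(0):
  [0, 7, -10, 0, -3]
  [-16, 0, 0, -10, -∞]
  [0, -∞, 0, -∞, -6]
  [-14, -9, -13, 0, -∞]
  [0, -1, 6, 0, 0]
D(1):
  [0, 7, -10, 0, -3]
  [-16, 0, 0, -10, -19]
  [0, 7, 0, 0, -3]
  [-14, -7, -13, 0, -17]
  [0, 7, 6, 0, 0]
Detection: at round 2, diagonal entry (3, 3) turns strictly positive.
Key observation: the cycle 3->1->2->3 has total weight 0 + 7 + 0, which is strictly positive.
Answer: DIVERGES — positive cycle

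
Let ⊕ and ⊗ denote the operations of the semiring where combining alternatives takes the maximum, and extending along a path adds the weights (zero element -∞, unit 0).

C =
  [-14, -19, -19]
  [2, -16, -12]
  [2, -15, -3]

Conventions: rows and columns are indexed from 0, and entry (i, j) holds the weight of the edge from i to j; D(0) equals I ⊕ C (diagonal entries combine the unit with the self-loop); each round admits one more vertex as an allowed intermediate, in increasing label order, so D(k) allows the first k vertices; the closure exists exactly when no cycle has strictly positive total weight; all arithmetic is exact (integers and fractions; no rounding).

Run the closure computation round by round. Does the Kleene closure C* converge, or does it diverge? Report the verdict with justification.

D(0):
  [0, -19, -19]
  [2, 0, -12]
  [2, -15, 0]
D(1):
  [0, -19, -19]
  [2, 0, -12]
  [2, -15, 0]
D(2):
  [0, -19, -19]
  [2, 0, -12]
  [2, -15, 0]
D(3):
  [0, -19, -19]
  [2, 0, -12]
  [2, -15, 0]
Key observation: every diagonal entry stays at the unit through all rounds, so no improving cycle exists.
Answer: CONVERGES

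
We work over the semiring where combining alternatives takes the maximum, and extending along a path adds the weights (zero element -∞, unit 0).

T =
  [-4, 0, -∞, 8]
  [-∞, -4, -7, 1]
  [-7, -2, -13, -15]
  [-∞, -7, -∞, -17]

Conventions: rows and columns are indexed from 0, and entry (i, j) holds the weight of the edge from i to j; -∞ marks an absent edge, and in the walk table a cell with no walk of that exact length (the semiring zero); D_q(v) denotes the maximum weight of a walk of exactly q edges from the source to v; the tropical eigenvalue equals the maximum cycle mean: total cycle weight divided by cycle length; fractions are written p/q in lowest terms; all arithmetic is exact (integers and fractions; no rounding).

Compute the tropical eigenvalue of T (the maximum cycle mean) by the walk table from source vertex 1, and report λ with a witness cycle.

q=0: [-∞, 0, -∞, -∞]
q=1: [-∞, -4, -7, 1]
q=2: [-14, -6, -11, -3]
q=3: [-18, -10, -13, -5]
q=4: [-20, -12, -17, -9]
Optimal cycle mean attained by: cycle 1->3->1, total 1 + (-7), length 2.
Answer: λ = -3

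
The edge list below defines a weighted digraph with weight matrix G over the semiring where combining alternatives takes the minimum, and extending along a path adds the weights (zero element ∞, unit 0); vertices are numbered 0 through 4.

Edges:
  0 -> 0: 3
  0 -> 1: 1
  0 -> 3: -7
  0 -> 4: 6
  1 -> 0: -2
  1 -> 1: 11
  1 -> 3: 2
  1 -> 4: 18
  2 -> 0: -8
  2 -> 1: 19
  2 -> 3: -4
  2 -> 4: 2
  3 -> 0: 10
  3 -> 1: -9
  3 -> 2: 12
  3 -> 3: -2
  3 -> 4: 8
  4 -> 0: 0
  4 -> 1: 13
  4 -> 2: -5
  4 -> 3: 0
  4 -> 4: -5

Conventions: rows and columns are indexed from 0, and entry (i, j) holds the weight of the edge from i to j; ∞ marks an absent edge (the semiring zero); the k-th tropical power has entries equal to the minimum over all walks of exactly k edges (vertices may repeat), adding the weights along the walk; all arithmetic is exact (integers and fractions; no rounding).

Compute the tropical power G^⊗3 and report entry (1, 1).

G^⊗2:
  [-1, -16, 1, -9, 1]
  [1, -7, 13, -9, 4]
  [-5, -13, -3, -15, -3]
  [-11, -11, 3, -7, 3]
  [-13, -9, -10, -9, -10]
G^⊗3:
  [-18, -18, -4, -14, -4]
  [-9, -18, -1, -11, -1]
  [-15, -24, -8, -17, -8]
  [-13, -16, -2, -18, -5]
  [-18, -18, -15, -20, -15]
Key observation: the optimum is the walk 1->0->3->1, with weight (-2) + (-7) + (-9) = -18.
Optimal value attained by: walk 1->0->3->1.
Answer: (G^⊗3)[1][1] = -18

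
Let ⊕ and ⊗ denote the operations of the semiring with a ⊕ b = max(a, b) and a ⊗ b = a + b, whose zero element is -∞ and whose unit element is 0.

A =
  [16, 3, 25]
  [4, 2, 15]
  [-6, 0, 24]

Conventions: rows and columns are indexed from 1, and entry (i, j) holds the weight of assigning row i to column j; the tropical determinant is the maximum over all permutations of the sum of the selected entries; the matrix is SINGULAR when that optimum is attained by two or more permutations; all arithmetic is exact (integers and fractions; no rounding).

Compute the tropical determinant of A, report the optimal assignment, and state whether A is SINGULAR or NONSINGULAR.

σ = (1, 2, 3): 16 + 2 + 24 = 42
σ = (1, 3, 2): 16 + 15 + 0 = 31
σ = (2, 1, 3): 3 + 4 + 24 = 31
σ = (2, 3, 1): 3 + 15 + (-6) = 12
σ = (3, 1, 2): 25 + 4 + 0 = 29
σ = (3, 2, 1): 25 + 2 + (-6) = 21
Optimal value attained by: σ = (1, 2, 3).
Answer: det⊕(A) = 42; verdict: NONSINGULAR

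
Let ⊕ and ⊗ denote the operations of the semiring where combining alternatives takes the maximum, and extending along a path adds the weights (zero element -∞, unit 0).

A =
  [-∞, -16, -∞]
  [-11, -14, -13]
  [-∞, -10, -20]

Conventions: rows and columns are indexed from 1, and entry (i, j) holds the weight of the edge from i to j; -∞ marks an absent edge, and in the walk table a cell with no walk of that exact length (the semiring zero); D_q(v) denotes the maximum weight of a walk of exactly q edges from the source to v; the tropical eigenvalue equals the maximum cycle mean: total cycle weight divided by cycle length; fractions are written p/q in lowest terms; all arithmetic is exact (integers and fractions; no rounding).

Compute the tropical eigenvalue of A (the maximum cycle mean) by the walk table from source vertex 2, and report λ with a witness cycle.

q=0: [-∞, 0, -∞]
q=1: [-11, -14, -13]
q=2: [-25, -23, -27]
q=3: [-34, -37, -36]
Optimal cycle mean attained by: cycle 2->3->2, total (-13) + (-10), length 2.
Answer: λ = -23/2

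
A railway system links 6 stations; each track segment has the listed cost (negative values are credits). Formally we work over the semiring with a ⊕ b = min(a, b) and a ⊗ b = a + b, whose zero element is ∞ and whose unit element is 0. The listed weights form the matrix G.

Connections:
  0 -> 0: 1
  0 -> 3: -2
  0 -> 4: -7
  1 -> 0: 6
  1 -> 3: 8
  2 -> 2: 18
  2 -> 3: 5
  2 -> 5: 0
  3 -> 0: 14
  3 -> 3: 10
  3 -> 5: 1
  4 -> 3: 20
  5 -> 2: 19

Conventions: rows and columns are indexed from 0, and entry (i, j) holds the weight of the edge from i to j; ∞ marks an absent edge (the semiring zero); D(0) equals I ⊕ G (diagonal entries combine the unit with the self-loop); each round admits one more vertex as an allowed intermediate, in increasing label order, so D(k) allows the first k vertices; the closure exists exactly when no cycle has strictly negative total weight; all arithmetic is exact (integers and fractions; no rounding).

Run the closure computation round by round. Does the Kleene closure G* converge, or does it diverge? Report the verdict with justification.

D(0):
  [0, ∞, ∞, -2, -7, ∞]
  [6, 0, ∞, 8, ∞, ∞]
  [∞, ∞, 0, 5, ∞, 0]
  [14, ∞, ∞, 0, ∞, 1]
  [∞, ∞, ∞, 20, 0, ∞]
  [∞, ∞, 19, ∞, ∞, 0]
D(1):
  [0, ∞, ∞, -2, -7, ∞]
  [6, 0, ∞, 4, -1, ∞]
  [∞, ∞, 0, 5, ∞, 0]
  [14, ∞, ∞, 0, 7, 1]
  [∞, ∞, ∞, 20, 0, ∞]
  [∞, ∞, 19, ∞, ∞, 0]
D(2):
  [0, ∞, ∞, -2, -7, ∞]
  [6, 0, ∞, 4, -1, ∞]
  [∞, ∞, 0, 5, ∞, 0]
  [14, ∞, ∞, 0, 7, 1]
  [∞, ∞, ∞, 20, 0, ∞]
  [∞, ∞, 19, ∞, ∞, 0]
D(3):
  [0, ∞, ∞, -2, -7, ∞]
  [6, 0, ∞, 4, -1, ∞]
  [∞, ∞, 0, 5, ∞, 0]
  [14, ∞, ∞, 0, 7, 1]
  [∞, ∞, ∞, 20, 0, ∞]
  [∞, ∞, 19, 24, ∞, 0]
D(4):
  [0, ∞, ∞, -2, -7, -1]
  [6, 0, ∞, 4, -1, 5]
  [19, ∞, 0, 5, 12, 0]
  [14, ∞, ∞, 0, 7, 1]
  [34, ∞, ∞, 20, 0, 21]
  [38, ∞, 19, 24, 31, 0]
D(5):
  [0, ∞, ∞, -2, -7, -1]
  [6, 0, ∞, 4, -1, 5]
  [19, ∞, 0, 5, 12, 0]
  [14, ∞, ∞, 0, 7, 1]
  [34, ∞, ∞, 20, 0, 21]
  [38, ∞, 19, 24, 31, 0]
D(6):
  [0, ∞, 18, -2, -7, -1]
  [6, 0, 24, 4, -1, 5]
  [19, ∞, 0, 5, 12, 0]
  [14, ∞, 20, 0, 7, 1]
  [34, ∞, 40, 20, 0, 21]
  [38, ∞, 19, 24, 31, 0]
Key observation: every diagonal entry stays at the unit through all rounds, so no improving cycle exists.
Answer: CONVERGES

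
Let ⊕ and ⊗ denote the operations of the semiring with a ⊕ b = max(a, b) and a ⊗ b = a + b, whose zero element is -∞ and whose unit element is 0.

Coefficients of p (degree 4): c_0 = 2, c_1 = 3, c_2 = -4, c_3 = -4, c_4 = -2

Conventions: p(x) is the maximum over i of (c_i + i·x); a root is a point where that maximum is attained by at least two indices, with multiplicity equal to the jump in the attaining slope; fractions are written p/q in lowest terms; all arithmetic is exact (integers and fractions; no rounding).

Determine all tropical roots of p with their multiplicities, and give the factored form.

hull edge (i=0, c=2) to (i=1, c=3): slope 1, span 1
hull edge (i=1, c=3) to (i=4, c=-2): slope -5/3, span 3
Factored form: p(x) = -2 ⊗ (x ⊕ (-1)) ⊗ (x ⊕ 5/3) ⊗ (x ⊕ 5/3) ⊗ (x ⊕ 5/3)
Answer: roots = -1 (mult 1), 5/3 (mult 3)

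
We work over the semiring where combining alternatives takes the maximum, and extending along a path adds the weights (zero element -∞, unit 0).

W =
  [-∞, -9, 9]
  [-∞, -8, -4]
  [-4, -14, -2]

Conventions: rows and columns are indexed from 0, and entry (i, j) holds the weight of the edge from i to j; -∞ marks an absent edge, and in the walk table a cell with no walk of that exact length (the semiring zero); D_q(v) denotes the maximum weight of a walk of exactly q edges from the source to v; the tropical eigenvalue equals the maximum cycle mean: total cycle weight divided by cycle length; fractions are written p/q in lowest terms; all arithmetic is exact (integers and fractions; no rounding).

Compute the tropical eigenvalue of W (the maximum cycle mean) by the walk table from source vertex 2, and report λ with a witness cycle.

q=0: [-∞, -∞, 0]
q=1: [-4, -14, -2]
q=2: [-6, -13, 5]
q=3: [1, -9, 3]
Optimal cycle mean attained by: cycle 0->2->0, total 9 + (-4), length 2.
Answer: λ = 5/2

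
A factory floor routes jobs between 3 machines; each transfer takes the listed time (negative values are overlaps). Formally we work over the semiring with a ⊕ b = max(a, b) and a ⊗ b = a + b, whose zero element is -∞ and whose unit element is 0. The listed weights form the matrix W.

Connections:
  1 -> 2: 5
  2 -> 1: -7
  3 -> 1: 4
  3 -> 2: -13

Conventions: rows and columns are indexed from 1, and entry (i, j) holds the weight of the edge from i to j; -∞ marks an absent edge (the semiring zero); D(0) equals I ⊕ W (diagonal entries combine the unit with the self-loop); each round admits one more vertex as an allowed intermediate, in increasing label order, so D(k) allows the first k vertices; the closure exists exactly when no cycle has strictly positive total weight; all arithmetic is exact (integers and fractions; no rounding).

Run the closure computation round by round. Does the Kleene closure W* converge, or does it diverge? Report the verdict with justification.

D(0):
  [0, 5, -∞]
  [-7, 0, -∞]
  [4, -13, 0]
D(1):
  [0, 5, -∞]
  [-7, 0, -∞]
  [4, 9, 0]
D(2):
  [0, 5, -∞]
  [-7, 0, -∞]
  [4, 9, 0]
D(3):
  [0, 5, -∞]
  [-7, 0, -∞]
  [4, 9, 0]
Key observation: every diagonal entry stays at the unit through all rounds, so no improving cycle exists.
Answer: CONVERGES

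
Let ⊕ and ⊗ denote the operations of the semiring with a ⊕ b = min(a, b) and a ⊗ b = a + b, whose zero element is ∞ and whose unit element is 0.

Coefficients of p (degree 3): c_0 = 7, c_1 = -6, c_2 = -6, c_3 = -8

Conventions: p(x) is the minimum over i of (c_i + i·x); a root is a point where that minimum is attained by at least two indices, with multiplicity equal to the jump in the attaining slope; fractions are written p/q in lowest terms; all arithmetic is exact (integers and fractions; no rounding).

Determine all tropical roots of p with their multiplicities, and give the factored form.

hull edge (i=0, c=7) to (i=1, c=-6): slope -13, span 1
hull edge (i=1, c=-6) to (i=3, c=-8): slope -1, span 2
Factored form: p(x) = -8 ⊗ (x ⊕ 1) ⊗ (x ⊕ 1) ⊗ (x ⊕ 13)
Answer: roots = 1 (mult 2), 13 (mult 1)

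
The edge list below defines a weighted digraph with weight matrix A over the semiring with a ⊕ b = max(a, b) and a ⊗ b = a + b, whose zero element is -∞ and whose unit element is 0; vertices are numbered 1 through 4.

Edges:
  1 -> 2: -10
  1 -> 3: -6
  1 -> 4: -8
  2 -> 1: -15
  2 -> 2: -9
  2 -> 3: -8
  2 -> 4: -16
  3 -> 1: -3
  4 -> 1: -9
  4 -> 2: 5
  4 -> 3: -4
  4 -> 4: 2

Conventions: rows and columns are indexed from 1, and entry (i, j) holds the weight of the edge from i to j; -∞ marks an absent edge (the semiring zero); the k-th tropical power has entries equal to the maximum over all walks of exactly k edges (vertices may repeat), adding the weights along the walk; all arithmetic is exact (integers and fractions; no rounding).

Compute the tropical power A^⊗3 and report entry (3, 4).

A^⊗2:
  [-9, -3, -12, -6]
  [-11, -11, -17, -14]
  [-∞, -13, -9, -11]
  [-7, 7, -2, 4]
A^⊗3:
  [-15, -1, -10, -4]
  [-20, -9, -17, -12]
  [-12, -6, -15, -9]
  [-5, 9, 0, 6]
Key observation: the optimum is the walk 3->1->4->4, with weight (-3) + (-8) + 2 = -9.
Optimal value attained by: walk 3->1->4->4.
Answer: (A^⊗3)[3][4] = -9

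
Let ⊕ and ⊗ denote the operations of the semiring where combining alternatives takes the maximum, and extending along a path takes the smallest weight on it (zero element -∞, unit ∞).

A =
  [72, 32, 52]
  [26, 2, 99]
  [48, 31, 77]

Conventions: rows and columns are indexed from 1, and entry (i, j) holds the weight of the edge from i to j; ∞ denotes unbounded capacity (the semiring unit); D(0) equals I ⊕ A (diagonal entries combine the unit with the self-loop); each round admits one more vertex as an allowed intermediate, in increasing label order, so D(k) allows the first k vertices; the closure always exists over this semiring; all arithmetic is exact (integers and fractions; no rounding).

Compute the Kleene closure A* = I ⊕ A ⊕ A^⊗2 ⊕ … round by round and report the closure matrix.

D(0):
  [∞, 32, 52]
  [26, ∞, 99]
  [48, 31, ∞]
D(1):
  [∞, 32, 52]
  [26, ∞, 99]
  [48, 32, ∞]
D(2):
  [∞, 32, 52]
  [26, ∞, 99]
  [48, 32, ∞]
D(3):
  [∞, 32, 52]
  [48, ∞, 99]
  [48, 32, ∞]
Answer: A* = [[∞, 32, 52], [48, ∞, 99], [48, 32, ∞]]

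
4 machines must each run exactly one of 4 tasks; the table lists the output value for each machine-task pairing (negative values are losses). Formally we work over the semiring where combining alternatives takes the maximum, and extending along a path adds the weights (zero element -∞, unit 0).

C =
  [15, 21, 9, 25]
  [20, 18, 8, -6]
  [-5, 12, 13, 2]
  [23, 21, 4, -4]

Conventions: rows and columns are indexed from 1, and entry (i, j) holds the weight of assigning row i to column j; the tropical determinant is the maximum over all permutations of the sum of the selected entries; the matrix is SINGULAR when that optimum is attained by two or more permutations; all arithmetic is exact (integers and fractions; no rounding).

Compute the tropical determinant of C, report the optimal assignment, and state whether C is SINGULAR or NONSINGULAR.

σ = (1, 2, 3, 4): 15 + 18 + 13 + (-4) = 42
σ = (1, 2, 4, 3): 15 + 18 + 2 + 4 = 39
σ = (1, 3, 2, 4): 15 + 8 + 12 + (-4) = 31
σ = (1, 3, 4, 2): 15 + 8 + 2 + 21 = 46
σ = (1, 4, 2, 3): 15 + (-6) + 12 + 4 = 25
σ = (1, 4, 3, 2): 15 + (-6) + 13 + 21 = 43
σ = (2, 1, 3, 4): 21 + 20 + 13 + (-4) = 50
σ = (2, 1, 4, 3): 21 + 20 + 2 + 4 = 47
σ = (2, 3, 1, 4): 21 + 8 + (-5) + (-4) = 20
σ = (2, 3, 4, 1): 21 + 8 + 2 + 23 = 54
σ = (2, 4, 1, 3): 21 + (-6) + (-5) + 4 = 14
σ = (2, 4, 3, 1): 21 + (-6) + 13 + 23 = 51
σ = (3, 1, 2, 4): 9 + 20 + 12 + (-4) = 37
σ = (3, 1, 4, 2): 9 + 20 + 2 + 21 = 52
σ = (3, 2, 1, 4): 9 + 18 + (-5) + (-4) = 18
σ = (3, 2, 4, 1): 9 + 18 + 2 + 23 = 52
σ = (3, 4, 1, 2): 9 + (-6) + (-5) + 21 = 19
σ = (3, 4, 2, 1): 9 + (-6) + 12 + 23 = 38
σ = (4, 1, 2, 3): 25 + 20 + 12 + 4 = 61
σ = (4, 1, 3, 2): 25 + 20 + 13 + 21 = 79
σ = (4, 2, 1, 3): 25 + 18 + (-5) + 4 = 42
σ = (4, 2, 3, 1): 25 + 18 + 13 + 23 = 79
σ = (4, 3, 1, 2): 25 + 8 + (-5) + 21 = 49
σ = (4, 3, 2, 1): 25 + 8 + 12 + 23 = 68
Optimal value attained by: σ = (4, 1, 3, 2).
Answer: det⊕(C) = 79; verdict: SINGULAR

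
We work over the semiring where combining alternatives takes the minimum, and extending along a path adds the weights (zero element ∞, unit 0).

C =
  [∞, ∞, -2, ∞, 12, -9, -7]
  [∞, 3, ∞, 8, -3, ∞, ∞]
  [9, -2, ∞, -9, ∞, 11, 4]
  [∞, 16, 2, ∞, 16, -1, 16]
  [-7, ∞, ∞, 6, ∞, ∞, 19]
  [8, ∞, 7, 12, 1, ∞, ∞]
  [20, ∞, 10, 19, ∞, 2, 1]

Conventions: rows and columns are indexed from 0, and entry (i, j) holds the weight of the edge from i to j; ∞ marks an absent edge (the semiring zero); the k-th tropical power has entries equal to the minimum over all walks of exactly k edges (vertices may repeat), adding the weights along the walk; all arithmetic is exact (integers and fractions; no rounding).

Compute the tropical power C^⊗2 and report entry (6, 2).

C^⊗2:
  [-1, -4, -2, -11, -8, -5, -6]
  [-10, 6, 10, 3, 0, 7, 16]
  [19, 1, -7, 6, -5, -10, 2]
  [7, 0, 6, -7, 0, 13, 6]
  [39, 22, -9, 38, 5, -16, -14]
  [-6, 5, 6, -2, 20, -1, 1]
  [10, 8, 9, 1, 3, 3, 2]
Key observation: the optimum is the walk 6->5->2, with weight 2 + 7 = 9.
Optimal value attained by: walk 6->5->2.
Answer: (C^⊗2)[6][2] = 9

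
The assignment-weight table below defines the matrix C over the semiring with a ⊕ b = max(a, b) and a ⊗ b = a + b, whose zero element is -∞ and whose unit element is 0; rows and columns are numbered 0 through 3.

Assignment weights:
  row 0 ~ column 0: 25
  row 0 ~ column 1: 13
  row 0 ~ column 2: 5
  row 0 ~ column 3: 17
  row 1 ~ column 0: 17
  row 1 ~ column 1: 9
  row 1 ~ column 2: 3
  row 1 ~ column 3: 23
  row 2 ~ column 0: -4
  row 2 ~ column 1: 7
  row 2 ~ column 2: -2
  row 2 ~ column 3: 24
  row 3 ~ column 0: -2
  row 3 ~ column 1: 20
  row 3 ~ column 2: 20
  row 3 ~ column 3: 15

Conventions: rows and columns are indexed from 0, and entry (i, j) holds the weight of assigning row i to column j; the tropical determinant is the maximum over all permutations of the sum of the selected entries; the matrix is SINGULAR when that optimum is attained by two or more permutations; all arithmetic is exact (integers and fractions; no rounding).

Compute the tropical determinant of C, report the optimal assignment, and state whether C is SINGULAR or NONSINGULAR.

σ = (0, 1, 2, 3): 25 + 9 + (-2) + 15 = 47
σ = (0, 1, 3, 2): 25 + 9 + 24 + 20 = 78
σ = (0, 2, 1, 3): 25 + 3 + 7 + 15 = 50
σ = (0, 2, 3, 1): 25 + 3 + 24 + 20 = 72
σ = (0, 3, 1, 2): 25 + 23 + 7 + 20 = 75
σ = (0, 3, 2, 1): 25 + 23 + (-2) + 20 = 66
σ = (1, 0, 2, 3): 13 + 17 + (-2) + 15 = 43
σ = (1, 0, 3, 2): 13 + 17 + 24 + 20 = 74
σ = (1, 2, 0, 3): 13 + 3 + (-4) + 15 = 27
σ = (1, 2, 3, 0): 13 + 3 + 24 + (-2) = 38
σ = (1, 3, 0, 2): 13 + 23 + (-4) + 20 = 52
σ = (1, 3, 2, 0): 13 + 23 + (-2) + (-2) = 32
σ = (2, 0, 1, 3): 5 + 17 + 7 + 15 = 44
σ = (2, 0, 3, 1): 5 + 17 + 24 + 20 = 66
σ = (2, 1, 0, 3): 5 + 9 + (-4) + 15 = 25
σ = (2, 1, 3, 0): 5 + 9 + 24 + (-2) = 36
σ = (2, 3, 0, 1): 5 + 23 + (-4) + 20 = 44
σ = (2, 3, 1, 0): 5 + 23 + 7 + (-2) = 33
σ = (3, 0, 1, 2): 17 + 17 + 7 + 20 = 61
σ = (3, 0, 2, 1): 17 + 17 + (-2) + 20 = 52
σ = (3, 1, 0, 2): 17 + 9 + (-4) + 20 = 42
σ = (3, 1, 2, 0): 17 + 9 + (-2) + (-2) = 22
σ = (3, 2, 0, 1): 17 + 3 + (-4) + 20 = 36
σ = (3, 2, 1, 0): 17 + 3 + 7 + (-2) = 25
Optimal value attained by: σ = (0, 1, 3, 2).
Answer: det⊕(C) = 78; verdict: NONSINGULAR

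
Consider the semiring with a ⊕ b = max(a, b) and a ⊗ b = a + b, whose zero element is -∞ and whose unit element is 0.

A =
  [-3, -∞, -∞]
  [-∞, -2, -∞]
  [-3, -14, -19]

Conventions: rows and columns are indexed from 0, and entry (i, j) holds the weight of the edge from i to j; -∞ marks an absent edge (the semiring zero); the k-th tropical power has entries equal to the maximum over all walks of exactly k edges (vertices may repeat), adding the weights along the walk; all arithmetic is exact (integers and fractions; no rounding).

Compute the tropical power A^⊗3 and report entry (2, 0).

A^⊗2:
  [-6, -∞, -∞]
  [-∞, -4, -∞]
  [-6, -16, -38]
A^⊗3:
  [-9, -∞, -∞]
  [-∞, -6, -∞]
  [-9, -18, -57]
Key observation: the optimum is the walk 2->0->0->0, with weight (-3) + (-3) + (-3) = -9.
Optimal value attained by: walk 2->0->0->0.
Answer: (A^⊗3)[2][0] = -9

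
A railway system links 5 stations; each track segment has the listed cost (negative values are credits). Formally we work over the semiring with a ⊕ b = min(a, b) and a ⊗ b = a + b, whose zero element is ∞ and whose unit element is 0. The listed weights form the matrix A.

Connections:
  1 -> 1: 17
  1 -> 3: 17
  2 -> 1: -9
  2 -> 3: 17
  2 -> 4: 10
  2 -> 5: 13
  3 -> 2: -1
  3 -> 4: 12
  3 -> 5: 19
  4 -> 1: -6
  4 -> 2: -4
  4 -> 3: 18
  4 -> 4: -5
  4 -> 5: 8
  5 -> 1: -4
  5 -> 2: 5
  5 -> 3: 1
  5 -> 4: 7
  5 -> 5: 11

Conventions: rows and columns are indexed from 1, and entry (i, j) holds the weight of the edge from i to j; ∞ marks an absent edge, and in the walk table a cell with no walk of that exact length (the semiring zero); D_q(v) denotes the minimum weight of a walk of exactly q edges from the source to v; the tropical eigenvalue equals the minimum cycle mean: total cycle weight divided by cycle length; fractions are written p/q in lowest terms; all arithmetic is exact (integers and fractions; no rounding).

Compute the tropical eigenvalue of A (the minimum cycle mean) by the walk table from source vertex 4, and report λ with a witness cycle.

q=0: [∞, ∞, ∞, 0, ∞]
q=1: [-6, -4, 18, -5, 8]
q=2: [-13, -9, 9, -10, 3]
q=3: [-18, -14, 4, -15, -2]
q=4: [-23, -19, -1, -20, -7]
q=5: [-28, -24, -6, -25, -12]
Optimal cycle mean attained by: cycle 4->4, total (-5), length 1.
Answer: λ = -5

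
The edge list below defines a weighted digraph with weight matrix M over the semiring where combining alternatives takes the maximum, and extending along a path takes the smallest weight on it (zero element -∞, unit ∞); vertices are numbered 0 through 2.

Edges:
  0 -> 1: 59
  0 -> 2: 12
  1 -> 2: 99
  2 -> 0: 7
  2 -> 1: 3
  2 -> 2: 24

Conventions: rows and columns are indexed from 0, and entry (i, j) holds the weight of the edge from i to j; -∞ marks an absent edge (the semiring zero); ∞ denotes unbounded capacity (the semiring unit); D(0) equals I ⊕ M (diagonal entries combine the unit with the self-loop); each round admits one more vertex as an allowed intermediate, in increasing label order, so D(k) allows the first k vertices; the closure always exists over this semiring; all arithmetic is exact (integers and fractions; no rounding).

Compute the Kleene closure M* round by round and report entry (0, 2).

D(0):
  [∞, 59, 12]
  [-∞, ∞, 99]
  [7, 3, ∞]
D(1):
  [∞, 59, 12]
  [-∞, ∞, 99]
  [7, 7, ∞]
D(2):
  [∞, 59, 59]
  [-∞, ∞, 99]
  [7, 7, ∞]
D(3):
  [∞, 59, 59]
  [7, ∞, 99]
  [7, 7, ∞]
Answer: M*[0][2] = 59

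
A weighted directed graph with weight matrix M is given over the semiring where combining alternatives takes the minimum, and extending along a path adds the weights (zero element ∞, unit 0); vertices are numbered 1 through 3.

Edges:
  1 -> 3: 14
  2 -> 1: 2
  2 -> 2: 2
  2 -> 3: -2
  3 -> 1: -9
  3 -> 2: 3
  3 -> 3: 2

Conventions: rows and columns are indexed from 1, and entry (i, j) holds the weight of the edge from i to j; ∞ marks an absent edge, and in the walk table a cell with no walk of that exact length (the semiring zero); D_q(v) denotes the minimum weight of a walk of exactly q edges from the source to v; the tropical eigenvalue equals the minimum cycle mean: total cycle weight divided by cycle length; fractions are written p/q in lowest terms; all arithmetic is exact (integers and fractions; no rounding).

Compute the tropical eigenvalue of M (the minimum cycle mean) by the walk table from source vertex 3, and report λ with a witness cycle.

q=0: [∞, ∞, 0]
q=1: [-9, 3, 2]
q=2: [-7, 5, 1]
q=3: [-8, 4, 3]
Optimal cycle mean attained by: cycle 2->3->2, total (-2) + 3, length 2.
Answer: λ = 1/2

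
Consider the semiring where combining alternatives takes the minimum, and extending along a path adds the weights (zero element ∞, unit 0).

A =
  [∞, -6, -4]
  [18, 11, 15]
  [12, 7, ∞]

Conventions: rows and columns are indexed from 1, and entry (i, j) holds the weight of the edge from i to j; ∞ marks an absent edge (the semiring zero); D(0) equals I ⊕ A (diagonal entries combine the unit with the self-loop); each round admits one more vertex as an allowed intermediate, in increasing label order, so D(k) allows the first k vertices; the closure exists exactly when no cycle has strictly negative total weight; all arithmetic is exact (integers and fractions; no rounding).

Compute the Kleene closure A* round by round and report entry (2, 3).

D(0):
  [0, -6, -4]
  [18, 0, 15]
  [12, 7, 0]
D(1):
  [0, -6, -4]
  [18, 0, 14]
  [12, 6, 0]
D(2):
  [0, -6, -4]
  [18, 0, 14]
  [12, 6, 0]
D(3):
  [0, -6, -4]
  [18, 0, 14]
  [12, 6, 0]
Answer: A*[2][3] = 14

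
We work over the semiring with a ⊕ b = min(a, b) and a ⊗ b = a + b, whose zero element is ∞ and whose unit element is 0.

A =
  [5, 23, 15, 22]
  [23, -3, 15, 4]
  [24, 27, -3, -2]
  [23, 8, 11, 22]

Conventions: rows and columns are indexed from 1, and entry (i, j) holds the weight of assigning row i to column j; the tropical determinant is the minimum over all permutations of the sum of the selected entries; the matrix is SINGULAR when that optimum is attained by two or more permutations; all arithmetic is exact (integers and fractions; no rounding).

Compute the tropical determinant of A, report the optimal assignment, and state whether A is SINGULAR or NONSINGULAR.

σ = (1, 2, 3, 4): 5 + (-3) + (-3) + 22 = 21
σ = (1, 2, 4, 3): 5 + (-3) + (-2) + 11 = 11
σ = (1, 3, 2, 4): 5 + 15 + 27 + 22 = 69
σ = (1, 3, 4, 2): 5 + 15 + (-2) + 8 = 26
σ = (1, 4, 2, 3): 5 + 4 + 27 + 11 = 47
σ = (1, 4, 3, 2): 5 + 4 + (-3) + 8 = 14
σ = (2, 1, 3, 4): 23 + 23 + (-3) + 22 = 65
σ = (2, 1, 4, 3): 23 + 23 + (-2) + 11 = 55
σ = (2, 3, 1, 4): 23 + 15 + 24 + 22 = 84
σ = (2, 3, 4, 1): 23 + 15 + (-2) + 23 = 59
σ = (2, 4, 1, 3): 23 + 4 + 24 + 11 = 62
σ = (2, 4, 3, 1): 23 + 4 + (-3) + 23 = 47
σ = (3, 1, 2, 4): 15 + 23 + 27 + 22 = 87
σ = (3, 1, 4, 2): 15 + 23 + (-2) + 8 = 44
σ = (3, 2, 1, 4): 15 + (-3) + 24 + 22 = 58
σ = (3, 2, 4, 1): 15 + (-3) + (-2) + 23 = 33
σ = (3, 4, 1, 2): 15 + 4 + 24 + 8 = 51
σ = (3, 4, 2, 1): 15 + 4 + 27 + 23 = 69
σ = (4, 1, 2, 3): 22 + 23 + 27 + 11 = 83
σ = (4, 1, 3, 2): 22 + 23 + (-3) + 8 = 50
σ = (4, 2, 1, 3): 22 + (-3) + 24 + 11 = 54
σ = (4, 2, 3, 1): 22 + (-3) + (-3) + 23 = 39
σ = (4, 3, 1, 2): 22 + 15 + 24 + 8 = 69
σ = (4, 3, 2, 1): 22 + 15 + 27 + 23 = 87
Optimal value attained by: σ = (1, 2, 4, 3).
Answer: det⊕(A) = 11; verdict: NONSINGULAR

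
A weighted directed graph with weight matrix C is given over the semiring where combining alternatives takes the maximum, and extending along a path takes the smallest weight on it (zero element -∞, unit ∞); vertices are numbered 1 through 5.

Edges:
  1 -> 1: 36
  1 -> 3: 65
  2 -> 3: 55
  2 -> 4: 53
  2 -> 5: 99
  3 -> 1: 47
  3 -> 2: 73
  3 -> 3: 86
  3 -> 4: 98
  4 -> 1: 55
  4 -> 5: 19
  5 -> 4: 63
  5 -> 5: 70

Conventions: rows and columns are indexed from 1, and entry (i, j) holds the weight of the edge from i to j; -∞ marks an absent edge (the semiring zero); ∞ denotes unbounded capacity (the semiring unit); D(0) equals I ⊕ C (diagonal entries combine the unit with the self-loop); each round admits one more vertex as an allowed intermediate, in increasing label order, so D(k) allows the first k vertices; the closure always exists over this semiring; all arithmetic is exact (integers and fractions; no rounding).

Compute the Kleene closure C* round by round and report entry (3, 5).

D(0):
  [∞, -∞, 65, -∞, -∞]
  [-∞, ∞, 55, 53, 99]
  [47, 73, ∞, 98, -∞]
  [55, -∞, -∞, ∞, 19]
  [-∞, -∞, -∞, 63, ∞]
D(1):
  [∞, -∞, 65, -∞, -∞]
  [-∞, ∞, 55, 53, 99]
  [47, 73, ∞, 98, -∞]
  [55, -∞, 55, ∞, 19]
  [-∞, -∞, -∞, 63, ∞]
D(2):
  [∞, -∞, 65, -∞, -∞]
  [-∞, ∞, 55, 53, 99]
  [47, 73, ∞, 98, 73]
  [55, -∞, 55, ∞, 19]
  [-∞, -∞, -∞, 63, ∞]
D(3):
  [∞, 65, 65, 65, 65]
  [47, ∞, 55, 55, 99]
  [47, 73, ∞, 98, 73]
  [55, 55, 55, ∞, 55]
  [-∞, -∞, -∞, 63, ∞]
D(4):
  [∞, 65, 65, 65, 65]
  [55, ∞, 55, 55, 99]
  [55, 73, ∞, 98, 73]
  [55, 55, 55, ∞, 55]
  [55, 55, 55, 63, ∞]
D(5):
  [∞, 65, 65, 65, 65]
  [55, ∞, 55, 63, 99]
  [55, 73, ∞, 98, 73]
  [55, 55, 55, ∞, 55]
  [55, 55, 55, 63, ∞]
Answer: C*[3][5] = 73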